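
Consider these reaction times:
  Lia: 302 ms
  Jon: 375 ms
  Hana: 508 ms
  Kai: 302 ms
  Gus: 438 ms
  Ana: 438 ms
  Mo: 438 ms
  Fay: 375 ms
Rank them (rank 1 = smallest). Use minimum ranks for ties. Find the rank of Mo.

Sorted (ascending): 302, 302, 375, 375, 438, 438, 438, 508
The 2 values of 302 occupy positions 1–2 → each gets rank 1.
The 2 values of 375 occupy positions 3–4 → each gets rank 3.
The 3 values of 438 occupy positions 5–7 → each gets rank 5.
Mo has value 438 ms → rank 5.

5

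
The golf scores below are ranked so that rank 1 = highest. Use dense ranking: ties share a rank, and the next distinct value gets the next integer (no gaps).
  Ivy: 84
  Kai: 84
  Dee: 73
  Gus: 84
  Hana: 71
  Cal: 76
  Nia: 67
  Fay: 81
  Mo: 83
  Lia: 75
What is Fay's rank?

3

Sorted (descending): 84, 84, 84, 83, 81, 76, 75, 73, 71, 67
The 3 values of 84 share dense rank 1.
Remaining distinct values take the next consecutive integers.
Fay has value 81 → rank 3.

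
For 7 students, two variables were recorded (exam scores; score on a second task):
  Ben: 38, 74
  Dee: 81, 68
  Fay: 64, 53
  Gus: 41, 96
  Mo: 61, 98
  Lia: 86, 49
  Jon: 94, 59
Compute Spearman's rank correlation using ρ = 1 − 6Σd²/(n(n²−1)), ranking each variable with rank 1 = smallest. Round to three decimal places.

-0.679

Ranks of variable 1: 1, 5, 4, 2, 3, 6, 7
Ranks of variable 2: 5, 4, 2, 6, 7, 1, 3
d = r₁ − r₂: -4, 1, 2, -4, -4, 5, 4
d²: 16, 1, 4, 16, 16, 25, 16; Σd² = 94
ρ = 1 − 6·94/(7·48) = 1 − 564/336 = -0.679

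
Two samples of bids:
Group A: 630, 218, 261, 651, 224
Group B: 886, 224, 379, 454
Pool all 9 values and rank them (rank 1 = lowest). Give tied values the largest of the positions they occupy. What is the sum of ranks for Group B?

23

Sorted (ascending): 218, 224, 224, 261, 379, 454, 630, 651, 886
The 2 values of 224 occupy positions 2–3 → each gets rank 3.
Group B values → pooled ranks: 886→9, 224→3, 379→5, 454→6
Rank sum = 9 + 3 + 5 + 6 = 23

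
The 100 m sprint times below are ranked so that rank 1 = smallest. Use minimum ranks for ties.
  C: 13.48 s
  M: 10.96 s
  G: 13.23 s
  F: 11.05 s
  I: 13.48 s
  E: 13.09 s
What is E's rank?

3

Sorted (ascending): 10.96, 11.05, 13.09, 13.23, 13.48, 13.48
The 2 values of 13.48 occupy positions 5–6 → each gets rank 5.
E has value 13.09 s → rank 3.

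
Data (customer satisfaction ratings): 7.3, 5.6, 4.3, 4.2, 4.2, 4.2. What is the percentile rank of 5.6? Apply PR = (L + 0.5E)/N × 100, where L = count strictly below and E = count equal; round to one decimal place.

75.0

N = 6.
Strictly below 5.6: 4. Equal to 5.6: 1.
PR = (4 + 0.5·1)/6 × 100 = 75.0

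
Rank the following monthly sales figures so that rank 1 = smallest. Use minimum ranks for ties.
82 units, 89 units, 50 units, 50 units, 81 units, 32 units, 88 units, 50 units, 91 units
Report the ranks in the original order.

Sorted (ascending): 32, 50, 50, 50, 81, 82, 88, 89, 91
The 3 values of 50 occupy positions 2–4 → each gets rank 2.

6, 8, 2, 2, 5, 1, 7, 2, 9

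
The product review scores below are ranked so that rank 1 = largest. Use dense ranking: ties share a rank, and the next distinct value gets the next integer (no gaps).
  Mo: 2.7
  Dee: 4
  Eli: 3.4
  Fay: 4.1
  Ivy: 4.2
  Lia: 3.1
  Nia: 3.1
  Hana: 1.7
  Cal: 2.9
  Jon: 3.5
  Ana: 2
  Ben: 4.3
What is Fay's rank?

3

Sorted (descending): 4.3, 4.2, 4.1, 4, 3.5, 3.4, 3.1, 3.1, 2.9, 2.7, 2, 1.7
The 2 values of 3.1 share dense rank 7.
Remaining distinct values take the next consecutive integers.
Fay has value 4.1 → rank 3.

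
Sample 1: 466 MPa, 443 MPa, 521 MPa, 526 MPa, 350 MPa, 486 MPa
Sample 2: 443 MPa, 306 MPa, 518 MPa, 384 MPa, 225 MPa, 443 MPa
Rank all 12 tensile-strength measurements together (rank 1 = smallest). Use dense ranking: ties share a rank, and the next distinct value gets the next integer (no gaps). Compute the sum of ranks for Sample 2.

Sorted (ascending): 225, 306, 350, 384, 443, 443, 443, 466, 486, 518, 521, 526
The 3 values of 443 share dense rank 5.
Remaining distinct values take the next consecutive integers.
Sample 2 values → pooled ranks: 443→5, 306→2, 518→8, 384→4, 225→1, 443→5
Rank sum = 5 + 2 + 8 + 4 + 1 + 5 = 25

25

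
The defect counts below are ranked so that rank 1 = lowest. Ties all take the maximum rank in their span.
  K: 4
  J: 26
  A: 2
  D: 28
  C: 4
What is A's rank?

Sorted (ascending): 2, 4, 4, 26, 28
The 2 values of 4 occupy positions 2–3 → each gets rank 3.
A has value 2 → rank 1.

1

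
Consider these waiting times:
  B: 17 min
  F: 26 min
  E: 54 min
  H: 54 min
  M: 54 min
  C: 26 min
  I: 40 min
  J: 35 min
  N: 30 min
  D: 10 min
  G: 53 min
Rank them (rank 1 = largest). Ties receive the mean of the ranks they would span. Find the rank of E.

2

Sorted (descending): 54, 54, 54, 53, 40, 35, 30, 26, 26, 17, 10
The 3 values of 54 occupy positions 1–3 → average rank 2.
The 2 values of 26 occupy positions 8–9 → average rank (8+9)/2 = 8.5.
E has value 54 min → rank 2.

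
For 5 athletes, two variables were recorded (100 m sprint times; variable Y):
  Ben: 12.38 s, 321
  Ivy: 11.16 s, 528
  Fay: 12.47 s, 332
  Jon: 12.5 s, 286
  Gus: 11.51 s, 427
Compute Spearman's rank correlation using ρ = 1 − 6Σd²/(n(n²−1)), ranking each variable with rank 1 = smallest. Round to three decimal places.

-0.900

Ranks of variable 1: 3, 1, 4, 5, 2
Ranks of variable 2: 2, 5, 3, 1, 4
d = r₁ − r₂: 1, -4, 1, 4, -2
d²: 1, 16, 1, 16, 4; Σd² = 38
ρ = 1 − 6·38/(5·24) = 1 − 228/120 = -0.900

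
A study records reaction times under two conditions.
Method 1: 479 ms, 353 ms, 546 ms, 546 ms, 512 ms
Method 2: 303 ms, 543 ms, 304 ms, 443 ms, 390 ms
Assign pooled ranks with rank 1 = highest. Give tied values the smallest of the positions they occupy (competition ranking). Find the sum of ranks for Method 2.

35

Sorted (descending): 546, 546, 543, 512, 479, 443, 390, 353, 304, 303
The 2 values of 546 occupy positions 1–2 → each gets rank 1.
Method 2 values → pooled ranks: 303→10, 543→3, 304→9, 443→6, 390→7
Rank sum = 10 + 3 + 9 + 6 + 7 = 35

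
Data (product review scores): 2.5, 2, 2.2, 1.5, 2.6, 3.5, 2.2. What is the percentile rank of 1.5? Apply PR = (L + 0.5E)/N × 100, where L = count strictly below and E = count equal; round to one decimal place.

N = 7.
Strictly below 1.5: 0. Equal to 1.5: 1.
PR = (0 + 0.5·1)/7 × 100 = 7.1

7.1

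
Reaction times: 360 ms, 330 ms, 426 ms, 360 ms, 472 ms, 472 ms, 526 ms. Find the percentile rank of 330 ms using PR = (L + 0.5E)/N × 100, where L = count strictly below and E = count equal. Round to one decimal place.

N = 7.
Strictly below 330: 0. Equal to 330: 1.
PR = (0 + 0.5·1)/7 × 100 = 7.1

7.1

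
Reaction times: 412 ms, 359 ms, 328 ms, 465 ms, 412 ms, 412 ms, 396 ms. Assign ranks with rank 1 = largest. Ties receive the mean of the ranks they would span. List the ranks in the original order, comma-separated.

3, 6, 7, 1, 3, 3, 5

Sorted (descending): 465, 412, 412, 412, 396, 359, 328
The 3 values of 412 occupy positions 2–4 → average rank 3.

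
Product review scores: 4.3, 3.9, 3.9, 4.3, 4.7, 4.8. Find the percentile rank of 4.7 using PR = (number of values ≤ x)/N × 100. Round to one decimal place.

N = 6.
Strictly below 4.7: 4. Equal to 4.7: 1.
PR = 5/6 × 100 = 83.3

83.3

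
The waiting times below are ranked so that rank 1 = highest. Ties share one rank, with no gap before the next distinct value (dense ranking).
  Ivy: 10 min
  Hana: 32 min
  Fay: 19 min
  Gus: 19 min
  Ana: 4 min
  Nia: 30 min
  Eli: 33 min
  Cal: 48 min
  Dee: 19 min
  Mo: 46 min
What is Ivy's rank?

7

Sorted (descending): 48, 46, 33, 32, 30, 19, 19, 19, 10, 4
The 3 values of 19 share dense rank 6.
Remaining distinct values take the next consecutive integers.
Ivy has value 10 min → rank 7.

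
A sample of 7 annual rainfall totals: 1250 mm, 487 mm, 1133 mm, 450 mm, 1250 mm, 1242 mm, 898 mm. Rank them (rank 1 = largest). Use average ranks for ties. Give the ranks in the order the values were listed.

1.5, 6, 4, 7, 1.5, 3, 5

Sorted (descending): 1250, 1250, 1242, 1133, 898, 487, 450
The 2 values of 1250 occupy positions 1–2 → average rank (1+2)/2 = 1.5.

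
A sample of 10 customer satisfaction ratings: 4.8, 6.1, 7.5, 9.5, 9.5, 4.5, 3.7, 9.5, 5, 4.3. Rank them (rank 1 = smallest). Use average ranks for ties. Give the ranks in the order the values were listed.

Sorted (ascending): 3.7, 4.3, 4.5, 4.8, 5, 6.1, 7.5, 9.5, 9.5, 9.5
The 3 values of 9.5 occupy positions 8–10 → average rank 9.

4, 6, 7, 9, 9, 3, 1, 9, 5, 2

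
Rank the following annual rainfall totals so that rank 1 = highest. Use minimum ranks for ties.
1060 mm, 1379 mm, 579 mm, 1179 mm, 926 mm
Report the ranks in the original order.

3, 1, 5, 2, 4

Sorted (descending): 1379, 1179, 1060, 926, 579
No ties — each value takes its position as its rank.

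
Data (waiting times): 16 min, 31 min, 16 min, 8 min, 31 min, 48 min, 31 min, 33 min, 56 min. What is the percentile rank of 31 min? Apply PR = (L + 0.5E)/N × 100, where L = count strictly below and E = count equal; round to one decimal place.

50.0

N = 9.
Strictly below 31: 3. Equal to 31: 3.
PR = (3 + 0.5·3)/9 × 100 = 50.0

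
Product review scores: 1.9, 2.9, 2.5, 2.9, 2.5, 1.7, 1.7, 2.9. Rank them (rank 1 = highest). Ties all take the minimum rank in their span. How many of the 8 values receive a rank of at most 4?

Sorted (descending): 2.9, 2.9, 2.9, 2.5, 2.5, 1.9, 1.7, 1.7
The 3 values of 2.9 occupy positions 1–3 → each gets rank 1.
The 2 values of 2.5 occupy positions 4–5 → each gets rank 4.
The 2 values of 1.7 occupy positions 7–8 → each gets rank 7.
Ranks ≤ 4: {1, 1, 1, 4, 4} → 5 values.

5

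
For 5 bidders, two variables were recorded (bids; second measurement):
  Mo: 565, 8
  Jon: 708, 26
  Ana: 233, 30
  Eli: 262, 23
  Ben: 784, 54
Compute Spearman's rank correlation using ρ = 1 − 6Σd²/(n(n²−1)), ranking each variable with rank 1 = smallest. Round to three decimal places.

0.300

Ranks of variable 1: 3, 4, 1, 2, 5
Ranks of variable 2: 1, 3, 4, 2, 5
d = r₁ − r₂: 2, 1, -3, 0, 0
d²: 4, 1, 9, 0, 0; Σd² = 14
ρ = 1 − 6·14/(5·24) = 1 − 84/120 = 0.300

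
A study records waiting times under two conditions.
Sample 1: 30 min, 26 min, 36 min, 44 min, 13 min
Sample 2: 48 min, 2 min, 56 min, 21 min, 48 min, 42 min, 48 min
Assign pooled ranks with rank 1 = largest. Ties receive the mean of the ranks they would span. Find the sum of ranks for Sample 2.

38

Sorted (descending): 56, 48, 48, 48, 44, 42, 36, 30, 26, 21, 13, 2
The 3 values of 48 occupy positions 2–4 → average rank 3.
Sample 2 values → pooled ranks: 48→3, 2→12, 56→1, 21→10, 48→3, 42→6, 48→3
Rank sum = 3 + 12 + 1 + 10 + 3 + 6 + 3 = 38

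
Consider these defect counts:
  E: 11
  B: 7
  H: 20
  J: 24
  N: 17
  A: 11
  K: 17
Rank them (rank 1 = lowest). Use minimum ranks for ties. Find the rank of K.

4

Sorted (ascending): 7, 11, 11, 17, 17, 20, 24
The 2 values of 11 occupy positions 2–3 → each gets rank 2.
The 2 values of 17 occupy positions 4–5 → each gets rank 4.
K has value 17 → rank 4.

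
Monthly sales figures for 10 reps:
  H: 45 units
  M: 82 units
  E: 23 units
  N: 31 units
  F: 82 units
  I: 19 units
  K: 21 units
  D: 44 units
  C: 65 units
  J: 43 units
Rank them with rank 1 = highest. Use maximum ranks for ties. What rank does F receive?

2

Sorted (descending): 82, 82, 65, 45, 44, 43, 31, 23, 21, 19
The 2 values of 82 occupy positions 1–2 → each gets rank 2.
F has value 82 units → rank 2.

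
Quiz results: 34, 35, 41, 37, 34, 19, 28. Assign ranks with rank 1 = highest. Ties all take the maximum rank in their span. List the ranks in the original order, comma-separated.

5, 3, 1, 2, 5, 7, 6

Sorted (descending): 41, 37, 35, 34, 34, 28, 19
The 2 values of 34 occupy positions 4–5 → each gets rank 5.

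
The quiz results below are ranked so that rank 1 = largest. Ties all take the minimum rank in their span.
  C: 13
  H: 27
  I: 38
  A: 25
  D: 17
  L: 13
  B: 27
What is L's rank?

6

Sorted (descending): 38, 27, 27, 25, 17, 13, 13
The 2 values of 27 occupy positions 2–3 → each gets rank 2.
The 2 values of 13 occupy positions 6–7 → each gets rank 6.
L has value 13 → rank 6.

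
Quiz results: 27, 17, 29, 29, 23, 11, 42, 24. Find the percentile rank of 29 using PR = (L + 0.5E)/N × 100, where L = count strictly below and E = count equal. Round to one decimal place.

N = 8.
Strictly below 29: 5. Equal to 29: 2.
PR = (5 + 0.5·2)/8 × 100 = 75.0

75.0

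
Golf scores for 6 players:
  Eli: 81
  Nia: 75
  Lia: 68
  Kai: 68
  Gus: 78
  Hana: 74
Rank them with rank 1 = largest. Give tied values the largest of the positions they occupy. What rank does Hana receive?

Sorted (descending): 81, 78, 75, 74, 68, 68
The 2 values of 68 occupy positions 5–6 → each gets rank 6.
Hana has value 74 → rank 4.

4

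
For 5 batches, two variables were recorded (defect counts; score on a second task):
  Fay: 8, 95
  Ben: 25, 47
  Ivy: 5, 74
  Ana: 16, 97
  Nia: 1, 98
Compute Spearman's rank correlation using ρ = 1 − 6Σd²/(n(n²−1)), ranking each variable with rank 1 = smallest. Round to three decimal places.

-0.600

Ranks of variable 1: 3, 5, 2, 4, 1
Ranks of variable 2: 3, 1, 2, 4, 5
d = r₁ − r₂: 0, 4, 0, 0, -4
d²: 0, 16, 0, 0, 16; Σd² = 32
ρ = 1 − 6·32/(5·24) = 1 − 192/120 = -0.600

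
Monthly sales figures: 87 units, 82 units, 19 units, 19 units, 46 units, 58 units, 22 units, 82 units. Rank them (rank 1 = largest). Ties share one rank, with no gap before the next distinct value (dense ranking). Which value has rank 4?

46

Sorted (descending): 87, 82, 82, 58, 46, 22, 19, 19
The 2 values of 82 share dense rank 2.
The 2 values of 19 share dense rank 6.
Remaining distinct values take the next consecutive integers.
Rank 4 → value 46.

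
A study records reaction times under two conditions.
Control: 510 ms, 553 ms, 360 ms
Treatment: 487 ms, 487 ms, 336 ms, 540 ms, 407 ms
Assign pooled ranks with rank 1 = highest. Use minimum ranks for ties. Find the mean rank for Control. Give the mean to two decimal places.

Sorted (descending): 553, 540, 510, 487, 487, 407, 360, 336
The 2 values of 487 occupy positions 4–5 → each gets rank 4.
Control values → pooled ranks: 510→3, 553→1, 360→7
Mean rank = (3 + 1 + 7) / 3 = 3.67

3.67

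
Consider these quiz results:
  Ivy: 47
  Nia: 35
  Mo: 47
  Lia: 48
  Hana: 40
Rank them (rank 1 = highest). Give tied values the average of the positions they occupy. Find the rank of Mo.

2.5

Sorted (descending): 48, 47, 47, 40, 35
The 2 values of 47 occupy positions 2–3 → average rank (2+3)/2 = 2.5.
Mo has value 47 → rank 2.5.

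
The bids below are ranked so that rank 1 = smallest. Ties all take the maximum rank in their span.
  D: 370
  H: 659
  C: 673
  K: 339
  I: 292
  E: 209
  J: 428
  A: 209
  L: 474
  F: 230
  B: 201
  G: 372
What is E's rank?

3

Sorted (ascending): 201, 209, 209, 230, 292, 339, 370, 372, 428, 474, 659, 673
The 2 values of 209 occupy positions 2–3 → each gets rank 3.
E has value 209 → rank 3.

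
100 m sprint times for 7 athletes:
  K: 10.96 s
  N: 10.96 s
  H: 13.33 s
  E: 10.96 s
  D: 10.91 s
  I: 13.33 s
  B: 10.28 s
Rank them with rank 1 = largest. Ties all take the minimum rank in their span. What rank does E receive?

Sorted (descending): 13.33, 13.33, 10.96, 10.96, 10.96, 10.91, 10.28
The 2 values of 13.33 occupy positions 1–2 → each gets rank 1.
The 3 values of 10.96 occupy positions 3–5 → each gets rank 3.
E has value 10.96 s → rank 3.

3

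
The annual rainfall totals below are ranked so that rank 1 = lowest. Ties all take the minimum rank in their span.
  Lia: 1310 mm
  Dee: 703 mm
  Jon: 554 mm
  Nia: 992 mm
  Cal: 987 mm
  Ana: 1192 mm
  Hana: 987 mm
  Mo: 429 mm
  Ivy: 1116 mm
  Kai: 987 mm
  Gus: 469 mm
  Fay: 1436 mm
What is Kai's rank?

5

Sorted (ascending): 429, 469, 554, 703, 987, 987, 987, 992, 1116, 1192, 1310, 1436
The 3 values of 987 occupy positions 5–7 → each gets rank 5.
Kai has value 987 mm → rank 5.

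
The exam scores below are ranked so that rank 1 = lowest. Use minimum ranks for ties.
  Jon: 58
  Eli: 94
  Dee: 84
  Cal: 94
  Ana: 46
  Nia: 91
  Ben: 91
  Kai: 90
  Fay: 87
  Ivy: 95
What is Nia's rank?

Sorted (ascending): 46, 58, 84, 87, 90, 91, 91, 94, 94, 95
The 2 values of 91 occupy positions 6–7 → each gets rank 6.
The 2 values of 94 occupy positions 8–9 → each gets rank 8.
Nia has value 91 → rank 6.

6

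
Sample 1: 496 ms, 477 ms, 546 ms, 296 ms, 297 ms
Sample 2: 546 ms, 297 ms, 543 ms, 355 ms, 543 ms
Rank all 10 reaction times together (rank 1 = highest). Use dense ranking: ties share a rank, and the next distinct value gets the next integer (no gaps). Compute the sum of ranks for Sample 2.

Sorted (descending): 546, 546, 543, 543, 496, 477, 355, 297, 297, 296
The 2 values of 546 share dense rank 1.
The 2 values of 543 share dense rank 2.
The 2 values of 297 share dense rank 6.
Remaining distinct values take the next consecutive integers.
Sample 2 values → pooled ranks: 546→1, 297→6, 543→2, 355→5, 543→2
Rank sum = 1 + 6 + 2 + 5 + 2 = 16

16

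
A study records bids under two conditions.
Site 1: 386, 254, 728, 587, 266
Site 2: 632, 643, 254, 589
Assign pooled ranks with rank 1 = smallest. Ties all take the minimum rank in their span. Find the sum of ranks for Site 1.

22

Sorted (ascending): 254, 254, 266, 386, 587, 589, 632, 643, 728
The 2 values of 254 occupy positions 1–2 → each gets rank 1.
Site 1 values → pooled ranks: 386→4, 254→1, 728→9, 587→5, 266→3
Rank sum = 4 + 1 + 9 + 5 + 3 = 22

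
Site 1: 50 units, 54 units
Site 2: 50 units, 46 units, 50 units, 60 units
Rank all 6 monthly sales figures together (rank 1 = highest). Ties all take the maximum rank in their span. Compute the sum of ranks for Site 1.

7

Sorted (descending): 60, 54, 50, 50, 50, 46
The 3 values of 50 occupy positions 3–5 → each gets rank 5.
Site 1 values → pooled ranks: 50→5, 54→2
Rank sum = 5 + 2 = 7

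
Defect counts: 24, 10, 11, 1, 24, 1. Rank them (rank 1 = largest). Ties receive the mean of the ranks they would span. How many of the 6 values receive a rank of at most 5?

4

Sorted (descending): 24, 24, 11, 10, 1, 1
The 2 values of 24 occupy positions 1–2 → average rank (1+2)/2 = 1.5.
The 2 values of 1 occupy positions 5–6 → average rank (5+6)/2 = 5.5.
Ranks ≤ 5: {1.5, 1.5, 3, 4} → 4 values.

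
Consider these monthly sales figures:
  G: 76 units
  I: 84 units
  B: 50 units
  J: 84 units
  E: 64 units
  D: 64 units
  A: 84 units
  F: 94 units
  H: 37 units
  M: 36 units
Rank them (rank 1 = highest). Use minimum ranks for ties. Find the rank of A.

Sorted (descending): 94, 84, 84, 84, 76, 64, 64, 50, 37, 36
The 3 values of 84 occupy positions 2–4 → each gets rank 2.
The 2 values of 64 occupy positions 6–7 → each gets rank 6.
A has value 84 units → rank 2.

2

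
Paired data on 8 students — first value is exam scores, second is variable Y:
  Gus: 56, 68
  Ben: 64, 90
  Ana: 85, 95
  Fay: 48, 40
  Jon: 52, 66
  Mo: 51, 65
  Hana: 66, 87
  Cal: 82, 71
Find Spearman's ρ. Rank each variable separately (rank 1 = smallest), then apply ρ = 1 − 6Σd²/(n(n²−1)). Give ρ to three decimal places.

Ranks of variable 1: 4, 5, 8, 1, 3, 2, 6, 7
Ranks of variable 2: 4, 7, 8, 1, 3, 2, 6, 5
d = r₁ − r₂: 0, -2, 0, 0, 0, 0, 0, 2
d²: 0, 4, 0, 0, 0, 0, 0, 4; Σd² = 8
ρ = 1 − 6·8/(8·63) = 1 − 48/504 = 0.905

0.905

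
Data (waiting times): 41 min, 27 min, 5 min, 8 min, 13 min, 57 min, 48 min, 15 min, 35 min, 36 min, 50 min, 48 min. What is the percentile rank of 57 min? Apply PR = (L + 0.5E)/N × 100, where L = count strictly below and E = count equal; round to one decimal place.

95.8

N = 12.
Strictly below 57: 11. Equal to 57: 1.
PR = (11 + 0.5·1)/12 × 100 = 95.8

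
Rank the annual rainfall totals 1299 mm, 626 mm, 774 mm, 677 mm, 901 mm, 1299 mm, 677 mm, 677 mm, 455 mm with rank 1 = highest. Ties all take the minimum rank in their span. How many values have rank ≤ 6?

Sorted (descending): 1299, 1299, 901, 774, 677, 677, 677, 626, 455
The 2 values of 1299 occupy positions 1–2 → each gets rank 1.
The 3 values of 677 occupy positions 5–7 → each gets rank 5.
Ranks ≤ 6: {1, 1, 3, 4, 5, 5, 5} → 7 values.

7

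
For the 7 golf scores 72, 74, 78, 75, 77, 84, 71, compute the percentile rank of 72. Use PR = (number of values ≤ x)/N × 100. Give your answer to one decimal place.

N = 7.
Strictly below 72: 1. Equal to 72: 1.
PR = 2/7 × 100 = 28.6

28.6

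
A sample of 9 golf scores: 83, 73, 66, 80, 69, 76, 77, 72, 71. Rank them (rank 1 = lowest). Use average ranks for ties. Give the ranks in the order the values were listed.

Sorted (ascending): 66, 69, 71, 72, 73, 76, 77, 80, 83
No ties — each value takes its position as its rank.

9, 5, 1, 8, 2, 6, 7, 4, 3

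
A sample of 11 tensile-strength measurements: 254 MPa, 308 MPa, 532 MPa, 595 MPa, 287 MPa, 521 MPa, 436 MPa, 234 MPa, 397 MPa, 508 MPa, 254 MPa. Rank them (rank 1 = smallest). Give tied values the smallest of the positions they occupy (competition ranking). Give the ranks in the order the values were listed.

Sorted (ascending): 234, 254, 254, 287, 308, 397, 436, 508, 521, 532, 595
The 2 values of 254 occupy positions 2–3 → each gets rank 2.

2, 5, 10, 11, 4, 9, 7, 1, 6, 8, 2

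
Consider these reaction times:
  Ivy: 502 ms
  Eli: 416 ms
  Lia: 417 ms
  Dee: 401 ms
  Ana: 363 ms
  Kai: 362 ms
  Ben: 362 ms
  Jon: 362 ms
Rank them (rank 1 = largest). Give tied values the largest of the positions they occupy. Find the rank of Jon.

Sorted (descending): 502, 417, 416, 401, 363, 362, 362, 362
The 3 values of 362 occupy positions 6–8 → each gets rank 8.
Jon has value 362 ms → rank 8.

8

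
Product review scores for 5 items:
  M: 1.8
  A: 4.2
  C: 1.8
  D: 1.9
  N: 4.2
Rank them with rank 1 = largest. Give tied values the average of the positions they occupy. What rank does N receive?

1.5

Sorted (descending): 4.2, 4.2, 1.9, 1.8, 1.8
The 2 values of 4.2 occupy positions 1–2 → average rank (1+2)/2 = 1.5.
The 2 values of 1.8 occupy positions 4–5 → average rank (4+5)/2 = 4.5.
N has value 4.2 → rank 1.5.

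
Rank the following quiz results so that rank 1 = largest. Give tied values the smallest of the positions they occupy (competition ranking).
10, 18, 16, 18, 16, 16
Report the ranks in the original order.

6, 1, 3, 1, 3, 3

Sorted (descending): 18, 18, 16, 16, 16, 10
The 2 values of 18 occupy positions 1–2 → each gets rank 1.
The 3 values of 16 occupy positions 3–5 → each gets rank 3.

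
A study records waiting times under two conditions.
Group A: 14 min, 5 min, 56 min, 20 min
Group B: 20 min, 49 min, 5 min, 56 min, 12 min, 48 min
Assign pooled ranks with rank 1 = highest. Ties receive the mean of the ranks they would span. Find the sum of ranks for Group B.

31.5

Sorted (descending): 56, 56, 49, 48, 20, 20, 14, 12, 5, 5
The 2 values of 56 occupy positions 1–2 → average rank (1+2)/2 = 1.5.
The 2 values of 20 occupy positions 5–6 → average rank (5+6)/2 = 5.5.
The 2 values of 5 occupy positions 9–10 → average rank (9+10)/2 = 9.5.
Group B values → pooled ranks: 20→5.5, 49→3, 5→9.5, 56→1.5, 12→8, 48→4
Rank sum = 5.5 + 3 + 9.5 + 1.5 + 8 + 4 = 31.5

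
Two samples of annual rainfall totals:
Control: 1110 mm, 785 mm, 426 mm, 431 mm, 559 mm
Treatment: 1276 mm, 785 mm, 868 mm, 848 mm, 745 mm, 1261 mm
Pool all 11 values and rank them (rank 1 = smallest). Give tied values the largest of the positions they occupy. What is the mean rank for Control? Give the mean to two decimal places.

Sorted (ascending): 426, 431, 559, 745, 785, 785, 848, 868, 1110, 1261, 1276
The 2 values of 785 occupy positions 5–6 → each gets rank 6.
Control values → pooled ranks: 1110→9, 785→6, 426→1, 431→2, 559→3
Mean rank = (9 + 6 + 1 + 2 + 3) / 5 = 4.20

4.20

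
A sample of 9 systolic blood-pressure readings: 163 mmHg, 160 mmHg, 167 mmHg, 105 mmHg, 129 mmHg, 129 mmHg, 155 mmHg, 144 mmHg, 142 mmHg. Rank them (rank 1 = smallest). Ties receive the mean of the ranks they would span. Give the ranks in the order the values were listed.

8, 7, 9, 1, 2.5, 2.5, 6, 5, 4

Sorted (ascending): 105, 129, 129, 142, 144, 155, 160, 163, 167
The 2 values of 129 occupy positions 2–3 → average rank (2+3)/2 = 2.5.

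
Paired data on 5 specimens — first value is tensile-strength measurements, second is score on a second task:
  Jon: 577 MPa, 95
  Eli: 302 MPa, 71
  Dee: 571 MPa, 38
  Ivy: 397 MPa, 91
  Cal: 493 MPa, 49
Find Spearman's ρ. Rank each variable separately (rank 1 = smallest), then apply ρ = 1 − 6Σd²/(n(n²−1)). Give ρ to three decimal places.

0.100

Ranks of variable 1: 5, 1, 4, 2, 3
Ranks of variable 2: 5, 3, 1, 4, 2
d = r₁ − r₂: 0, -2, 3, -2, 1
d²: 0, 4, 9, 4, 1; Σd² = 18
ρ = 1 − 6·18/(5·24) = 1 − 108/120 = 0.100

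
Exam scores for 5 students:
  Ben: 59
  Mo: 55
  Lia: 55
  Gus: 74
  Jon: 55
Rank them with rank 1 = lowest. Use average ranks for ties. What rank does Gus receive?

5

Sorted (ascending): 55, 55, 55, 59, 74
The 3 values of 55 occupy positions 1–3 → average rank 2.
Gus has value 74 → rank 5.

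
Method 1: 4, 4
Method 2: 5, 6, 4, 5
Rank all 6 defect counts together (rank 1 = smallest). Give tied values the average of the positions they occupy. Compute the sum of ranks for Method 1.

Sorted (ascending): 4, 4, 4, 5, 5, 6
The 3 values of 4 occupy positions 1–3 → average rank 2.
The 2 values of 5 occupy positions 4–5 → average rank (4+5)/2 = 4.5.
Method 1 values → pooled ranks: 4→2, 4→2
Rank sum = 2 + 2 = 4

4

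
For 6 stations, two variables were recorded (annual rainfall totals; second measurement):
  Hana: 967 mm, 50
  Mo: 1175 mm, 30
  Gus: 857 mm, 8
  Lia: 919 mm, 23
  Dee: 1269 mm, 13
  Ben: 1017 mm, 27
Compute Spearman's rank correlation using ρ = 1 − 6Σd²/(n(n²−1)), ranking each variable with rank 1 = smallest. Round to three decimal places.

Ranks of variable 1: 3, 5, 1, 2, 6, 4
Ranks of variable 2: 6, 5, 1, 3, 2, 4
d = r₁ − r₂: -3, 0, 0, -1, 4, 0
d²: 9, 0, 0, 1, 16, 0; Σd² = 26
ρ = 1 − 6·26/(6·35) = 1 − 156/210 = 0.257

0.257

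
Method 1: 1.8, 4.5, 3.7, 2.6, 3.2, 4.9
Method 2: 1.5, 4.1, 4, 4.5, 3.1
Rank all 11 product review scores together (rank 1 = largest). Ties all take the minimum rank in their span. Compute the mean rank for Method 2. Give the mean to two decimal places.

Sorted (descending): 4.9, 4.5, 4.5, 4.1, 4, 3.7, 3.2, 3.1, 2.6, 1.8, 1.5
The 2 values of 4.5 occupy positions 2–3 → each gets rank 2.
Method 2 values → pooled ranks: 1.5→11, 4.1→4, 4→5, 4.5→2, 3.1→8
Mean rank = (11 + 4 + 5 + 2 + 8) / 5 = 6.00

6.00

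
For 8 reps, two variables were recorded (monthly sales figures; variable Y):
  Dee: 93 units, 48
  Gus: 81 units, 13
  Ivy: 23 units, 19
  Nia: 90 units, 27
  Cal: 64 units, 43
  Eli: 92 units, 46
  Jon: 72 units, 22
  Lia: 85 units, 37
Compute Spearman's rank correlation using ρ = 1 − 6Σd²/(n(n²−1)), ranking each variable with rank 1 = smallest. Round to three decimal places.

Ranks of variable 1: 8, 4, 1, 6, 2, 7, 3, 5
Ranks of variable 2: 8, 1, 2, 4, 6, 7, 3, 5
d = r₁ − r₂: 0, 3, -1, 2, -4, 0, 0, 0
d²: 0, 9, 1, 4, 16, 0, 0, 0; Σd² = 30
ρ = 1 − 6·30/(8·63) = 1 − 180/504 = 0.643

0.643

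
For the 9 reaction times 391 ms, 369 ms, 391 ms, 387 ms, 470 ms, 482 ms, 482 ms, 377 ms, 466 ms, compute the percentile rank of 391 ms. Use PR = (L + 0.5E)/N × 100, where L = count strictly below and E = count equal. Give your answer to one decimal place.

N = 9.
Strictly below 391: 3. Equal to 391: 2.
PR = (3 + 0.5·2)/9 × 100 = 44.4

44.4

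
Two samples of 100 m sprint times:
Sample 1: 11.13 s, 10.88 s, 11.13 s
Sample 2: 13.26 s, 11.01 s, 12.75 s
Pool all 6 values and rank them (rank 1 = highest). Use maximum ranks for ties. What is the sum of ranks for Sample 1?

Sorted (descending): 13.26, 12.75, 11.13, 11.13, 11.01, 10.88
The 2 values of 11.13 occupy positions 3–4 → each gets rank 4.
Sample 1 values → pooled ranks: 11.13→4, 10.88→6, 11.13→4
Rank sum = 4 + 6 + 4 = 14

14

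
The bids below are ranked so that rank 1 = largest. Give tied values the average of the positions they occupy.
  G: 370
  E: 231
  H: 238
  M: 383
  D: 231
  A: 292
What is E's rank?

Sorted (descending): 383, 370, 292, 238, 231, 231
The 2 values of 231 occupy positions 5–6 → average rank (5+6)/2 = 5.5.
E has value 231 → rank 5.5.

5.5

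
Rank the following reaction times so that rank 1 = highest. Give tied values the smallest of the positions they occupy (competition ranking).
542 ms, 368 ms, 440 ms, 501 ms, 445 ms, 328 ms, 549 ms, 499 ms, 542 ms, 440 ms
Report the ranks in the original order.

2, 9, 7, 4, 6, 10, 1, 5, 2, 7

Sorted (descending): 549, 542, 542, 501, 499, 445, 440, 440, 368, 328
The 2 values of 542 occupy positions 2–3 → each gets rank 2.
The 2 values of 440 occupy positions 7–8 → each gets rank 7.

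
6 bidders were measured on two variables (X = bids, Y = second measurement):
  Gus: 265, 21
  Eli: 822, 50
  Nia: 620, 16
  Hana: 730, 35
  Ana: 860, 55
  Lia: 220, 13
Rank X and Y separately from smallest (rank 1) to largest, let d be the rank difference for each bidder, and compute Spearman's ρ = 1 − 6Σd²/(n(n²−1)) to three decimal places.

0.943

Ranks of variable 1: 2, 5, 3, 4, 6, 1
Ranks of variable 2: 3, 5, 2, 4, 6, 1
d = r₁ − r₂: -1, 0, 1, 0, 0, 0
d²: 1, 0, 1, 0, 0, 0; Σd² = 2
ρ = 1 − 6·2/(6·35) = 1 − 12/210 = 0.943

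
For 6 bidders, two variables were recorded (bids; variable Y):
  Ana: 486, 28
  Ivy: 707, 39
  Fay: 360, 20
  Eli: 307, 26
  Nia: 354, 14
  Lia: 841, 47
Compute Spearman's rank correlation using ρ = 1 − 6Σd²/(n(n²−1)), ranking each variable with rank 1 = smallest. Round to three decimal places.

0.829

Ranks of variable 1: 4, 5, 3, 1, 2, 6
Ranks of variable 2: 4, 5, 2, 3, 1, 6
d = r₁ − r₂: 0, 0, 1, -2, 1, 0
d²: 0, 0, 1, 4, 1, 0; Σd² = 6
ρ = 1 − 6·6/(6·35) = 1 − 36/210 = 0.829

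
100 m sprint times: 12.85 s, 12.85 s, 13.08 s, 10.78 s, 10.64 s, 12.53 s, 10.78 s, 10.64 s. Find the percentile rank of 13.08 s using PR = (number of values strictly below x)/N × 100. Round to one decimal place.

87.5

N = 8.
Strictly below 13.08: 7. Equal to 13.08: 1.
PR = 7/8 × 100 = 87.5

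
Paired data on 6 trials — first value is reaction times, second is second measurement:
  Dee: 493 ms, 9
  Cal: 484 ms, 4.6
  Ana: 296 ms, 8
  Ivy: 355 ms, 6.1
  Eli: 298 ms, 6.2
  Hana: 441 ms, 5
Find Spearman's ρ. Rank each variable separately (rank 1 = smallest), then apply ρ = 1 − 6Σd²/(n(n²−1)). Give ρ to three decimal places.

Ranks of variable 1: 6, 5, 1, 3, 2, 4
Ranks of variable 2: 6, 1, 5, 3, 4, 2
d = r₁ − r₂: 0, 4, -4, 0, -2, 2
d²: 0, 16, 16, 0, 4, 4; Σd² = 40
ρ = 1 − 6·40/(6·35) = 1 − 240/210 = -0.143

-0.143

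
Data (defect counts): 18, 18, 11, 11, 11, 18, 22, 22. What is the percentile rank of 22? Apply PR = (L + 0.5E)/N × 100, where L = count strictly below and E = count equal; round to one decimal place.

87.5

N = 8.
Strictly below 22: 6. Equal to 22: 2.
PR = (6 + 0.5·2)/8 × 100 = 87.5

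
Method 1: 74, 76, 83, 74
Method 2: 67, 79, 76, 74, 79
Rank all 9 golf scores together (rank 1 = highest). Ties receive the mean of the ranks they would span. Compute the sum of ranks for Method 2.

Sorted (descending): 83, 79, 79, 76, 76, 74, 74, 74, 67
The 2 values of 79 occupy positions 2–3 → average rank (2+3)/2 = 2.5.
The 2 values of 76 occupy positions 4–5 → average rank (4+5)/2 = 4.5.
The 3 values of 74 occupy positions 6–8 → average rank 7.
Method 2 values → pooled ranks: 67→9, 79→2.5, 76→4.5, 74→7, 79→2.5
Rank sum = 9 + 2.5 + 4.5 + 7 + 2.5 = 25.5

25.5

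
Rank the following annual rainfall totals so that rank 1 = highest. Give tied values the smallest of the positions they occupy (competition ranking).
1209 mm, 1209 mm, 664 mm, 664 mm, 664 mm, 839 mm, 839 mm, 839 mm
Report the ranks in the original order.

1, 1, 6, 6, 6, 3, 3, 3

Sorted (descending): 1209, 1209, 839, 839, 839, 664, 664, 664
The 2 values of 1209 occupy positions 1–2 → each gets rank 1.
The 3 values of 839 occupy positions 3–5 → each gets rank 3.
The 3 values of 664 occupy positions 6–8 → each gets rank 6.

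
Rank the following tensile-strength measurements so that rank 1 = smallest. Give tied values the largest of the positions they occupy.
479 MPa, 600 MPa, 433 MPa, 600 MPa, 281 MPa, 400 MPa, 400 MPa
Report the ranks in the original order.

Sorted (ascending): 281, 400, 400, 433, 479, 600, 600
The 2 values of 400 occupy positions 2–3 → each gets rank 3.
The 2 values of 600 occupy positions 6–7 → each gets rank 7.

5, 7, 4, 7, 1, 3, 3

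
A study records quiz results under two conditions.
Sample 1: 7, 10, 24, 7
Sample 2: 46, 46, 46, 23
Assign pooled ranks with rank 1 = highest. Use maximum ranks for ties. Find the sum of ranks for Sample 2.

14

Sorted (descending): 46, 46, 46, 24, 23, 10, 7, 7
The 3 values of 46 occupy positions 1–3 → each gets rank 3.
The 2 values of 7 occupy positions 7–8 → each gets rank 8.
Sample 2 values → pooled ranks: 46→3, 46→3, 46→3, 23→5
Rank sum = 3 + 3 + 3 + 5 = 14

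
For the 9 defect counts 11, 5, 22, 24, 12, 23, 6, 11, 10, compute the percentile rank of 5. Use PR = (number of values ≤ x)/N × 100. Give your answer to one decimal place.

N = 9.
Strictly below 5: 0. Equal to 5: 1.
PR = 1/9 × 100 = 11.1

11.1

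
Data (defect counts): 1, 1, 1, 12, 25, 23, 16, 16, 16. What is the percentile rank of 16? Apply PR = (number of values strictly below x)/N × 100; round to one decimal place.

44.4

N = 9.
Strictly below 16: 4. Equal to 16: 3.
PR = 4/9 × 100 = 44.4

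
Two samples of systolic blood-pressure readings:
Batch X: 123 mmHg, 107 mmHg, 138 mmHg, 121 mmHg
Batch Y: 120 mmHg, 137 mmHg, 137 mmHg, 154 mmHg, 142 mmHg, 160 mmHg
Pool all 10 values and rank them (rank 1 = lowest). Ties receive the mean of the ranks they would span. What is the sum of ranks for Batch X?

15

Sorted (ascending): 107, 120, 121, 123, 137, 137, 138, 142, 154, 160
The 2 values of 137 occupy positions 5–6 → average rank (5+6)/2 = 5.5.
Batch X values → pooled ranks: 123→4, 107→1, 138→7, 121→3
Rank sum = 4 + 1 + 7 + 3 = 15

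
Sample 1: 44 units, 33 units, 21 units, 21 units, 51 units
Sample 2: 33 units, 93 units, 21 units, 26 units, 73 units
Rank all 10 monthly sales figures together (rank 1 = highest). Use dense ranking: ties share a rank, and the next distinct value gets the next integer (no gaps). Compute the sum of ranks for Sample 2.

21

Sorted (descending): 93, 73, 51, 44, 33, 33, 26, 21, 21, 21
The 2 values of 33 share dense rank 5.
The 3 values of 21 share dense rank 7.
Remaining distinct values take the next consecutive integers.
Sample 2 values → pooled ranks: 33→5, 93→1, 21→7, 26→6, 73→2
Rank sum = 5 + 1 + 7 + 6 + 2 = 21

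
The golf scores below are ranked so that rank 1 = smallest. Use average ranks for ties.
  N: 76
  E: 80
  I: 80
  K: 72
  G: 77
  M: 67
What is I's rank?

Sorted (ascending): 67, 72, 76, 77, 80, 80
The 2 values of 80 occupy positions 5–6 → average rank (5+6)/2 = 5.5.
I has value 80 → rank 5.5.

5.5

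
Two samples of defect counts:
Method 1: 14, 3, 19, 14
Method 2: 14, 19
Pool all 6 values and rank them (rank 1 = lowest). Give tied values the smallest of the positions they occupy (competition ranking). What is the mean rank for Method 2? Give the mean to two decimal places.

Sorted (ascending): 3, 14, 14, 14, 19, 19
The 3 values of 14 occupy positions 2–4 → each gets rank 2.
The 2 values of 19 occupy positions 5–6 → each gets rank 5.
Method 2 values → pooled ranks: 14→2, 19→5
Mean rank = (2 + 5) / 2 = 3.50

3.50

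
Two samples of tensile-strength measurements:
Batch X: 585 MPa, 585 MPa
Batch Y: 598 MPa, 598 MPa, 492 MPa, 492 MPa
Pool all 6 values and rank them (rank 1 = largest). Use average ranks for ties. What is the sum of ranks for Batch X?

Sorted (descending): 598, 598, 585, 585, 492, 492
The 2 values of 598 occupy positions 1–2 → average rank (1+2)/2 = 1.5.
The 2 values of 585 occupy positions 3–4 → average rank (3+4)/2 = 3.5.
The 2 values of 492 occupy positions 5–6 → average rank (5+6)/2 = 5.5.
Batch X values → pooled ranks: 585→3.5, 585→3.5
Rank sum = 3.5 + 3.5 = 7

7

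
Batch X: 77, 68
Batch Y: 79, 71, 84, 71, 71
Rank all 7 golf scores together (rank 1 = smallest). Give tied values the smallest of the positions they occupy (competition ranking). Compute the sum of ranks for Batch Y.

19

Sorted (ascending): 68, 71, 71, 71, 77, 79, 84
The 3 values of 71 occupy positions 2–4 → each gets rank 2.
Batch Y values → pooled ranks: 79→6, 71→2, 84→7, 71→2, 71→2
Rank sum = 6 + 2 + 7 + 2 + 2 = 19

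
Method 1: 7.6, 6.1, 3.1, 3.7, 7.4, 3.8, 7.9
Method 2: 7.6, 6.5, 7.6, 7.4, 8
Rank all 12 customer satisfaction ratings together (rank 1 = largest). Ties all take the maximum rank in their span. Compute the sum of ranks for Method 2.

26

Sorted (descending): 8, 7.9, 7.6, 7.6, 7.6, 7.4, 7.4, 6.5, 6.1, 3.8, 3.7, 3.1
The 3 values of 7.6 occupy positions 3–5 → each gets rank 5.
The 2 values of 7.4 occupy positions 6–7 → each gets rank 7.
Method 2 values → pooled ranks: 7.6→5, 6.5→8, 7.6→5, 7.4→7, 8→1
Rank sum = 5 + 8 + 5 + 7 + 1 = 26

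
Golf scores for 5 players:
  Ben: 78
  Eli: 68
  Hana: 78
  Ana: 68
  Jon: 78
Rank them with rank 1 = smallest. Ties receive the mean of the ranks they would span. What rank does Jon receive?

4

Sorted (ascending): 68, 68, 78, 78, 78
The 2 values of 68 occupy positions 1–2 → average rank (1+2)/2 = 1.5.
The 3 values of 78 occupy positions 3–5 → average rank 4.
Jon has value 78 → rank 4.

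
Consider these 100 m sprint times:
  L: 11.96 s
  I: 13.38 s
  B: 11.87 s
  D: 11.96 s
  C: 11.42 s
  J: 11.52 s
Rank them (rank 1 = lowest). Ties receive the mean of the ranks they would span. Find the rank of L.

Sorted (ascending): 11.42, 11.52, 11.87, 11.96, 11.96, 13.38
The 2 values of 11.96 occupy positions 4–5 → average rank (4+5)/2 = 4.5.
L has value 11.96 s → rank 4.5.

4.5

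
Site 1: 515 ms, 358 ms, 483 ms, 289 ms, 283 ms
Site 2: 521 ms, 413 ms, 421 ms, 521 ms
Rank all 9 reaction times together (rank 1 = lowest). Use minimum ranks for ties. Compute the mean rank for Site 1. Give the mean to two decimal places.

Sorted (ascending): 283, 289, 358, 413, 421, 483, 515, 521, 521
The 2 values of 521 occupy positions 8–9 → each gets rank 8.
Site 1 values → pooled ranks: 515→7, 358→3, 483→6, 289→2, 283→1
Mean rank = (7 + 3 + 6 + 2 + 1) / 5 = 3.80

3.80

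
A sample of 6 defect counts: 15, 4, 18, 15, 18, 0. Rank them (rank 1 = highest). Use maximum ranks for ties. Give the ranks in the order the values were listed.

Sorted (descending): 18, 18, 15, 15, 4, 0
The 2 values of 18 occupy positions 1–2 → each gets rank 2.
The 2 values of 15 occupy positions 3–4 → each gets rank 4.

4, 5, 2, 4, 2, 6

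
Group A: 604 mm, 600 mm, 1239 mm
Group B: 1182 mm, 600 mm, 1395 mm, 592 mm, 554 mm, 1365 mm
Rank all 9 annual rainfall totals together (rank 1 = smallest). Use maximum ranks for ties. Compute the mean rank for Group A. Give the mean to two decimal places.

Sorted (ascending): 554, 592, 600, 600, 604, 1182, 1239, 1365, 1395
The 2 values of 600 occupy positions 3–4 → each gets rank 4.
Group A values → pooled ranks: 604→5, 600→4, 1239→7
Mean rank = (5 + 4 + 7) / 3 = 5.33

5.33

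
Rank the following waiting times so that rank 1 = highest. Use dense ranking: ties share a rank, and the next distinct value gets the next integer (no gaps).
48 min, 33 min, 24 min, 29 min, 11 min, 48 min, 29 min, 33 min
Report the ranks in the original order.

Sorted (descending): 48, 48, 33, 33, 29, 29, 24, 11
The 2 values of 48 share dense rank 1.
The 2 values of 33 share dense rank 2.
The 2 values of 29 share dense rank 3.
Remaining distinct values take the next consecutive integers.

1, 2, 4, 3, 5, 1, 3, 2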